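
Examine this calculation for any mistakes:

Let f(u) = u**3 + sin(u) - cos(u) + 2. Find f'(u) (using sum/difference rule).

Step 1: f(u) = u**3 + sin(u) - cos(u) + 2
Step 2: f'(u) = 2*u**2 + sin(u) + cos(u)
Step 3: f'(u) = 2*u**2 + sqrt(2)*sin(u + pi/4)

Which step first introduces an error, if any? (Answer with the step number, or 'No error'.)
Step 2

Step 2 is incorrect due to a wrong coefficient.
The step shows: 2*u**2 + sin(u) + cos(u)
The correct value should be: 3*u**2 + sin(u) + cos(u)

Explanation: The coefficient 3 was incorrectly written as 2: the term 3*u**2 was incorrectly written as 2*u**2
The later steps are derived from this incorrect expression, so the error originates in Step 2.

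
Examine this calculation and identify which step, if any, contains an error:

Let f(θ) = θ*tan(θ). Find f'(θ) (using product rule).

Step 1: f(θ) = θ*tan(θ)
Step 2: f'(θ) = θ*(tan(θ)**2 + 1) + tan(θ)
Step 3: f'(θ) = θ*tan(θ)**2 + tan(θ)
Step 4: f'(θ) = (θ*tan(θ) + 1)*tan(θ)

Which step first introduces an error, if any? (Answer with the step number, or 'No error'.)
Step 3

Step 3 is incorrect due to a dropped term.
The step shows: θ*tan(θ)**2 + tan(θ)
The correct value should be: θ*tan(θ)**2 + θ + tan(θ)

Explanation: A term was dropped: the term θ was incorrectly omitted
The later steps are derived from this incorrect expression, so the error originates in Step 3.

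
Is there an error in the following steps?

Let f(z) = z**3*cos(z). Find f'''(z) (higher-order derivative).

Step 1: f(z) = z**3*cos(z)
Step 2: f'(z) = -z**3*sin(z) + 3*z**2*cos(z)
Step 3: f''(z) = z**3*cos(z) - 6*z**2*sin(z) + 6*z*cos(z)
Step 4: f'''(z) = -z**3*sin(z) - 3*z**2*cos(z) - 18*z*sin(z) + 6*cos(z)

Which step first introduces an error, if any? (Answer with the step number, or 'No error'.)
Step 3

Step 3 is incorrect due to a sign flip.
The step shows: z**3*cos(z) - 6*z**2*sin(z) + 6*z*cos(z)
The correct value should be: -z**3*cos(z) - 6*z**2*sin(z) + 6*z*cos(z)

Explanation: The sign of one term was flipped: the term -z**3*cos(z) was incorrectly written as z**3*cos(z)
The later steps are derived from this incorrect expression, so the error originates in Step 3.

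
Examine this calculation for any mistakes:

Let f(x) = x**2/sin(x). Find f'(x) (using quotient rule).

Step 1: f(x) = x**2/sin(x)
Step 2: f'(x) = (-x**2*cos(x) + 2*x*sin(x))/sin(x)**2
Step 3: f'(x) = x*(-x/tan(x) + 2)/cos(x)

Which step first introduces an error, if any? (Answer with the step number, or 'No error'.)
Step 3

Step 3 is incorrect due to a wrong trig function.
The step shows: x*(-x/tan(x) + 2)/cos(x)
The correct value should be: x*(-x/tan(x) + 2)/sin(x)

Explanation: sin(x) was incorrectly written as cos(x): the term x*(-x/tan(x) + 2)/sin(x) was incorrectly written as x*(-x/tan(x) + 2)/cos(x)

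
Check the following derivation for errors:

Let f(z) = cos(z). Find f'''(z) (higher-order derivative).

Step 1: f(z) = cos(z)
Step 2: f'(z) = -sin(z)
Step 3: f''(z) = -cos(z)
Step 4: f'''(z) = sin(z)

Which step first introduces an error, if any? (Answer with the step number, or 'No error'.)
No error

All steps in this derivation are correct.
The final answer f'''(z) = sin(z) is valid.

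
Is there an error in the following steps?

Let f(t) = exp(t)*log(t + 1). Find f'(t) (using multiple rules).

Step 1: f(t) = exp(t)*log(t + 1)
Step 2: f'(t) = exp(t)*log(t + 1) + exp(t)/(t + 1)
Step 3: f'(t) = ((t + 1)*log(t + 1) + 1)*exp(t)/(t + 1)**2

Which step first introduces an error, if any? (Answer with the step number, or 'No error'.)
Step 3

Step 3 is incorrect due to a wrong exponent.
The step shows: ((t + 1)*log(t + 1) + 1)*exp(t)/(t + 1)**2
The correct value should be: ((t + 1)*log(t + 1) + 1)*exp(t)/(t + 1)

Explanation: The exponent -1 on t + 1 was incorrectly written as -2: the term ((t + 1)*log(t + 1) + 1)*exp(t)/(t + 1) was incorrectly written as ((t + 1)*log(t + 1) + 1)*exp(t)/(t + 1)**2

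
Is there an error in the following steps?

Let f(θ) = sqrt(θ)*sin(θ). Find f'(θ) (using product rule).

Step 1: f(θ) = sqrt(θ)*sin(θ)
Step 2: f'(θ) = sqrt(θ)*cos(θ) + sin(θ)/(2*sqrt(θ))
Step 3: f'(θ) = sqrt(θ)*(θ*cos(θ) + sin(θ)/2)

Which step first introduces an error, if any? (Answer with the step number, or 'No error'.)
Step 3

Step 3 is incorrect due to a wrong exponent.
The step shows: sqrt(θ)*(θ*cos(θ) + sin(θ)/2)
The correct value should be: (θ*cos(θ) + sin(θ)/2)/sqrt(θ)

Explanation: The exponent -1/2 on θ was incorrectly written as 1/2: the term (θ*cos(θ) + sin(θ)/2)/sqrt(θ) was incorrectly written as sqrt(θ)*(θ*cos(θ) + sin(θ)/2)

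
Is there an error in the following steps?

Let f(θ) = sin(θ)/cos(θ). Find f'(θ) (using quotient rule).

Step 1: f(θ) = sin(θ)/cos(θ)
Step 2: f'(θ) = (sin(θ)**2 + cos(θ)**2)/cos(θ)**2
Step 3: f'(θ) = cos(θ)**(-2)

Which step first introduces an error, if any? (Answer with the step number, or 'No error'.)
No error

All steps in this derivation are correct.
The final answer f'(θ) = cos(θ)**(-2) is valid.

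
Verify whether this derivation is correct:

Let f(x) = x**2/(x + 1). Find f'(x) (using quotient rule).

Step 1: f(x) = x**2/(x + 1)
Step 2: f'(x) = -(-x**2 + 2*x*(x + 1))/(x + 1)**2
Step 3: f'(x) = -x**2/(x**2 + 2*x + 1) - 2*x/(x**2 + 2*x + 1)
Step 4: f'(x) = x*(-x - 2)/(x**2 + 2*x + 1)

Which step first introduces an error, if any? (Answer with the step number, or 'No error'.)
Step 2

Step 2 is incorrect due to a sign flip.
The step shows: -(-x**2 + 2*x*(x + 1))/(x + 1)**2
The correct value should be: (-x**2 + 2*x*(x + 1))/(x + 1)**2

Explanation: The sign of the whole expression was flipped: the term (-x**2 + 2*x*(x + 1))/(x + 1)**2 was incorrectly written as -(-x**2 + 2*x*(x + 1))/(x + 1)**2
The later steps are derived from this incorrect expression, so the error originates in Step 2.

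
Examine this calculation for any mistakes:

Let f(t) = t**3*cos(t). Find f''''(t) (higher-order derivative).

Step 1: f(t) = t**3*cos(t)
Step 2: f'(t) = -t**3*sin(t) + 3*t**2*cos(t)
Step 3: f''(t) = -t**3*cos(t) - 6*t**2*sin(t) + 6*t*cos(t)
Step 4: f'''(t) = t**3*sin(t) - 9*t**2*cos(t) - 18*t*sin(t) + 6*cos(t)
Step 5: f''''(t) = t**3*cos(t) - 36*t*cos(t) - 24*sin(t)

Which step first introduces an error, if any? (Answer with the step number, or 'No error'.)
Step 5

Step 5 is incorrect due to a dropped term.
The step shows: t**3*cos(t) - 36*t*cos(t) - 24*sin(t)
The correct value should be: t**3*cos(t) + 12*t**2*sin(t) - 36*t*cos(t) - 24*sin(t)

Explanation: A term was dropped: the term 12*t**2*sin(t) was incorrectly omitted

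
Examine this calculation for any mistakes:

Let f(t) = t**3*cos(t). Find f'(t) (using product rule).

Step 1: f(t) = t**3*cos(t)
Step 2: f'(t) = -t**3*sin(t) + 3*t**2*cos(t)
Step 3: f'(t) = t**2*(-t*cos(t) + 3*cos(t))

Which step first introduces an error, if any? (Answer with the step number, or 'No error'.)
Step 3

Step 3 is incorrect due to a wrong trig function.
The step shows: t**2*(-t*cos(t) + 3*cos(t))
The correct value should be: t**2*(-t*sin(t) + 3*cos(t))

Explanation: sin(t) was incorrectly written as cos(t): the term t**2*(-t*sin(t) + 3*cos(t)) was incorrectly written as t**2*(-t*cos(t) + 3*cos(t))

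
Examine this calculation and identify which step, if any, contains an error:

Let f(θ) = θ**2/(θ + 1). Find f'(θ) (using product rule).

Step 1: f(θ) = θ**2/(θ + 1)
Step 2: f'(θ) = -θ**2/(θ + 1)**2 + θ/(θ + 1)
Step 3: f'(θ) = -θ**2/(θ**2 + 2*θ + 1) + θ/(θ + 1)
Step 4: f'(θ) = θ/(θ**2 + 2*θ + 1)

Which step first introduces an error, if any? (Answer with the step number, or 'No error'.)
Step 2

Step 2 is incorrect due to a wrong coefficient.
The step shows: -θ**2/(θ + 1)**2 + θ/(θ + 1)
The correct value should be: -θ**2/(θ + 1)**2 + 2*θ/(θ + 1)

Explanation: The coefficient 2 was incorrectly written as 1: the term 2*θ/(θ + 1) was incorrectly written as θ/(θ + 1)
The later steps are derived from this incorrect expression, so the error originates in Step 2.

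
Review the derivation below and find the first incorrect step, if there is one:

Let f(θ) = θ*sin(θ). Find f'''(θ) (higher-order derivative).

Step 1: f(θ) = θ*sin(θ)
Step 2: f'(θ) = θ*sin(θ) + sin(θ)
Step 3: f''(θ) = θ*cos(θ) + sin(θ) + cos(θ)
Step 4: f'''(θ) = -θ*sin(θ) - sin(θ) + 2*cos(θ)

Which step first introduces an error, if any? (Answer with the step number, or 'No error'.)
Step 2

Step 2 is incorrect due to a wrong trig function.
The step shows: θ*sin(θ) + sin(θ)
The correct value should be: θ*cos(θ) + sin(θ)

Explanation: cos(θ) was incorrectly written as sin(θ): the term θ*cos(θ) was incorrectly written as θ*sin(θ)
The later steps are derived from this incorrect expression, so the error originates in Step 2.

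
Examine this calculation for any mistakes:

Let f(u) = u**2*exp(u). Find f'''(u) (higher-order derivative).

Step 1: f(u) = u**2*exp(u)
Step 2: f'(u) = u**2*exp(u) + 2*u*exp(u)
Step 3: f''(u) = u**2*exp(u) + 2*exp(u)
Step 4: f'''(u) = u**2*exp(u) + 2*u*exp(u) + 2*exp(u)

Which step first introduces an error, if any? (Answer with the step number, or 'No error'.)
Step 3

Step 3 is incorrect due to a dropped term.
The step shows: u**2*exp(u) + 2*exp(u)
The correct value should be: u**2*exp(u) + 4*u*exp(u) + 2*exp(u)

Explanation: A term was dropped: the term 4*u*exp(u) was incorrectly omitted
The later steps are derived from this incorrect expression, so the error originates in Step 3.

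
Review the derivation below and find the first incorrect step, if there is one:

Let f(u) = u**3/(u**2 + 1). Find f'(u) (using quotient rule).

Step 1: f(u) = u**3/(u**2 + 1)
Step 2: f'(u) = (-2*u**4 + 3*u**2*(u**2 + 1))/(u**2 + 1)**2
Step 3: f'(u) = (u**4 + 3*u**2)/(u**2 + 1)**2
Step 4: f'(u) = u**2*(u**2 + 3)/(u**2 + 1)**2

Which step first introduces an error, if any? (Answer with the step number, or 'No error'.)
No error

All steps in this derivation are correct.
The final answer f'(u) = u**2*(u**2 + 3)/(u**2 + 1)**2 is valid.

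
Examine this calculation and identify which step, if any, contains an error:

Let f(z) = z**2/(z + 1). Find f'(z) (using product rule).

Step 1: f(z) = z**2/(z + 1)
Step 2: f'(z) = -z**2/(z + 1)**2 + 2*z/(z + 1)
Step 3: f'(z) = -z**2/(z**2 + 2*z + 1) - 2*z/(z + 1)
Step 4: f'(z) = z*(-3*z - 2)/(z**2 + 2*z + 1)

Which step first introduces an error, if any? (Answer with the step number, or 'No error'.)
Step 3

Step 3 is incorrect due to a sign flip.
The step shows: -z**2/(z**2 + 2*z + 1) - 2*z/(z + 1)
The correct value should be: -z**2/(z**2 + 2*z + 1) + 2*z/(z + 1)

Explanation: The sign of one term was flipped: the term 2*z/(z + 1) was incorrectly written as -2*z/(z + 1)
The later steps are derived from this incorrect expression, so the error originates in Step 3.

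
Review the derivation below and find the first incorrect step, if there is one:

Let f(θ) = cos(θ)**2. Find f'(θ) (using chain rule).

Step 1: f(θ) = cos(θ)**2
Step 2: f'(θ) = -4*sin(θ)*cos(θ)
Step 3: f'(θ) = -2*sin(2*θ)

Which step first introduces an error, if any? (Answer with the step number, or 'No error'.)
Step 2

Step 2 is incorrect due to a wrong coefficient.
The step shows: -4*sin(θ)*cos(θ)
The correct value should be: -2*sin(θ)*cos(θ)

Explanation: The coefficient -2 was incorrectly written as -4: the term -2*sin(θ)*cos(θ) was incorrectly written as -4*sin(θ)*cos(θ)
The later steps are derived from this incorrect expression, so the error originates in Step 2.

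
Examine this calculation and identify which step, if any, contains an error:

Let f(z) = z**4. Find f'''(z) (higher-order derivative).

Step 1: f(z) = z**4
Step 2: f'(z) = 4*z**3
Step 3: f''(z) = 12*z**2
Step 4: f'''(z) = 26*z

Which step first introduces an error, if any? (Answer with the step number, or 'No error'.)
Step 4

Step 4 is incorrect due to a wrong coefficient.
The step shows: 26*z
The correct value should be: 24*z

Explanation: The coefficient 24 was incorrectly written as 26: the term 24*z was incorrectly written as 26*z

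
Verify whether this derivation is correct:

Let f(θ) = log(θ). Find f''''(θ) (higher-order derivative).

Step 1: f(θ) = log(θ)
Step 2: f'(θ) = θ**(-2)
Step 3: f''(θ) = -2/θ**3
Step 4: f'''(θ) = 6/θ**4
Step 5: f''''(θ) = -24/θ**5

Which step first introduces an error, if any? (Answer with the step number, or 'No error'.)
Step 2

Step 2 is incorrect due to a wrong exponent.
The step shows: θ**(-2)
The correct value should be: 1/θ

Explanation: The exponent -1 on θ was incorrectly written as -2: the term 1/θ was incorrectly written as θ**(-2)
The later steps are derived from this incorrect expression, so the error originates in Step 2.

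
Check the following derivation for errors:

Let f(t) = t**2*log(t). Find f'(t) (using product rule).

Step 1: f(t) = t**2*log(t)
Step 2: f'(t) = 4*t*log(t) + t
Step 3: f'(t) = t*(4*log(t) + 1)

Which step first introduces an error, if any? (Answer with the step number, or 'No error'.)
Step 2

Step 2 is incorrect due to a wrong coefficient.
The step shows: 4*t*log(t) + t
The correct value should be: 2*t*log(t) + t

Explanation: The coefficient 2 was incorrectly written as 4: the term 2*t*log(t) was incorrectly written as 4*t*log(t)
The later steps are derived from this incorrect expression, so the error originates in Step 2.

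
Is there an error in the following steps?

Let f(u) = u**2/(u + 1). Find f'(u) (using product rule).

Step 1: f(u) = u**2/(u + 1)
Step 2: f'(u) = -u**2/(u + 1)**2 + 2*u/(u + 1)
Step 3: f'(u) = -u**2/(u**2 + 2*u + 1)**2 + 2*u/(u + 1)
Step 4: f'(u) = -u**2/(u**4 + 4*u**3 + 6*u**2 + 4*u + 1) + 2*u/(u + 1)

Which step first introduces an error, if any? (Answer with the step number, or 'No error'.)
Step 3

Step 3 is incorrect due to a wrong exponent.
The step shows: -u**2/(u**2 + 2*u + 1)**2 + 2*u/(u + 1)
The correct value should be: -u**2/(u**2 + 2*u + 1) + 2*u/(u + 1)

Explanation: The exponent -1 on u**2 + 2*u + 1 was incorrectly written as -2: the term -u**2/(u**2 + 2*u + 1) was incorrectly written as -u**2/(u**2 + 2*u + 1)**2
The later steps are derived from this incorrect expression, so the error originates in Step 3.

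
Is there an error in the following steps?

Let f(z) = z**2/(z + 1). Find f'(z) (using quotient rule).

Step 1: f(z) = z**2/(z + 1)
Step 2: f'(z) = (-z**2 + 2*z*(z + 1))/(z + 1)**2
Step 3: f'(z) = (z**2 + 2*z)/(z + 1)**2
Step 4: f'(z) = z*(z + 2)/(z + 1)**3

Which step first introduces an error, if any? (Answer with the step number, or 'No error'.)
Step 4

Step 4 is incorrect due to a wrong exponent.
The step shows: z*(z + 2)/(z + 1)**3
The correct value should be: z*(z + 2)/(z + 1)**2

Explanation: The exponent -2 on z + 1 was incorrectly written as -3: the term z*(z + 2)/(z + 1)**2 was incorrectly written as z*(z + 2)/(z + 1)**3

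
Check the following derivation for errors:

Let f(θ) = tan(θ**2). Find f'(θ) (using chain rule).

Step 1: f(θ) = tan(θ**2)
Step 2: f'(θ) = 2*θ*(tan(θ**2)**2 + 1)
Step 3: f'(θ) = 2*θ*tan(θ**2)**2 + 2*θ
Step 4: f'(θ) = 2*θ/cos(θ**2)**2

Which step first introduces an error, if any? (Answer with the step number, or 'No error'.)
No error

All steps in this derivation are correct.
The final answer f'(θ) = 2*θ/cos(θ**2)**2 is valid.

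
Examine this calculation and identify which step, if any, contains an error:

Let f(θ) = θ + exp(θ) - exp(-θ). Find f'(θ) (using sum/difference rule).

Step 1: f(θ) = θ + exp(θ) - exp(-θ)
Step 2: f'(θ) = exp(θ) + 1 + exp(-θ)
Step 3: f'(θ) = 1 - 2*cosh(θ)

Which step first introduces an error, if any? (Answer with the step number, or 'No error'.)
Step 3

Step 3 is incorrect due to a sign flip.
The step shows: 1 - 2*cosh(θ)
The correct value should be: 2*cosh(θ) + 1

Explanation: The sign of one term was flipped: the term 2*cosh(θ) was incorrectly written as -2*cosh(θ)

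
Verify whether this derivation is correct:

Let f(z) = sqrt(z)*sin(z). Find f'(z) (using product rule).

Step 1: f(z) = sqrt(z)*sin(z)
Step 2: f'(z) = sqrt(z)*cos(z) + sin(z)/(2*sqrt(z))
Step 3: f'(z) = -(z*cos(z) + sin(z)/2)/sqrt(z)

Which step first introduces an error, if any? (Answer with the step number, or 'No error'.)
Step 3

Step 3 is incorrect due to a sign flip.
The step shows: -(z*cos(z) + sin(z)/2)/sqrt(z)
The correct value should be: (z*cos(z) + sin(z)/2)/sqrt(z)

Explanation: The sign of the whole expression was flipped: the term (z*cos(z) + sin(z)/2)/sqrt(z) was incorrectly written as -(z*cos(z) + sin(z)/2)/sqrt(z)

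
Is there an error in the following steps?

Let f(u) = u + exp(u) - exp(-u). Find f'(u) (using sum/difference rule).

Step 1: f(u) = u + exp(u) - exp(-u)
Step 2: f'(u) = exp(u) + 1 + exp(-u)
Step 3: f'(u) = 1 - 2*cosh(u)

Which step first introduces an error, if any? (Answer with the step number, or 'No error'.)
Step 3

Step 3 is incorrect due to a sign flip.
The step shows: 1 - 2*cosh(u)
The correct value should be: 2*cosh(u) + 1

Explanation: The sign of one term was flipped: the term 2*cosh(u) was incorrectly written as -2*cosh(u)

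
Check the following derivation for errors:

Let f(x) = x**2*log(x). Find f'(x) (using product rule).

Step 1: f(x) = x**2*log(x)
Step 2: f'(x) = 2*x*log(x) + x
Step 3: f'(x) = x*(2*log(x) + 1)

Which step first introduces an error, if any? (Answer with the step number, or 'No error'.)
No error

All steps in this derivation are correct.
The final answer f'(x) = x*(2*log(x) + 1) is valid.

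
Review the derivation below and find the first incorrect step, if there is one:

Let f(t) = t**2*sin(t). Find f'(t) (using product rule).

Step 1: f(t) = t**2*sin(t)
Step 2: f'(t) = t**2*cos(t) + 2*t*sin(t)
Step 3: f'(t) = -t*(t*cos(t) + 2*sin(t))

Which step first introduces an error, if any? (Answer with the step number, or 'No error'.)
Step 3

Step 3 is incorrect due to a sign flip.
The step shows: -t*(t*cos(t) + 2*sin(t))
The correct value should be: t*(t*cos(t) + 2*sin(t))

Explanation: The sign of the whole expression was flipped: the term t*(t*cos(t) + 2*sin(t)) was incorrectly written as -t*(t*cos(t) + 2*sin(t))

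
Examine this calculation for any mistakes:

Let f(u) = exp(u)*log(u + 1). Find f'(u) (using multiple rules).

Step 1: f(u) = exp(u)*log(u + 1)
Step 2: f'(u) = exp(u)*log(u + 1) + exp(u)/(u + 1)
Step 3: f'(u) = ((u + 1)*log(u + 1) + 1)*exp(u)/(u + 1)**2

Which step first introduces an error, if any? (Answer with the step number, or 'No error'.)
Step 3

Step 3 is incorrect due to a wrong exponent.
The step shows: ((u + 1)*log(u + 1) + 1)*exp(u)/(u + 1)**2
The correct value should be: ((u + 1)*log(u + 1) + 1)*exp(u)/(u + 1)

Explanation: The exponent -1 on u + 1 was incorrectly written as -2: the term ((u + 1)*log(u + 1) + 1)*exp(u)/(u + 1) was incorrectly written as ((u + 1)*log(u + 1) + 1)*exp(u)/(u + 1)**2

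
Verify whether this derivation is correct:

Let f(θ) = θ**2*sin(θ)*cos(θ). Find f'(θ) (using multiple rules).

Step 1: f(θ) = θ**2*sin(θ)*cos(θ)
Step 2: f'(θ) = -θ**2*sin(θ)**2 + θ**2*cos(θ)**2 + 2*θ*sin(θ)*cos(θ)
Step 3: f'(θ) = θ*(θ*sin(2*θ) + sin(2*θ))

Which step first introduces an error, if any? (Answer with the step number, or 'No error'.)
Step 3

Step 3 is incorrect due to a wrong trig function.
The step shows: θ*(θ*sin(2*θ) + sin(2*θ))
The correct value should be: θ*(θ*cos(2*θ) + sin(2*θ))

Explanation: cos(2*θ) was incorrectly written as sin(2*θ): the term θ*(θ*cos(2*θ) + sin(2*θ)) was incorrectly written as θ*(θ*sin(2*θ) + sin(2*θ))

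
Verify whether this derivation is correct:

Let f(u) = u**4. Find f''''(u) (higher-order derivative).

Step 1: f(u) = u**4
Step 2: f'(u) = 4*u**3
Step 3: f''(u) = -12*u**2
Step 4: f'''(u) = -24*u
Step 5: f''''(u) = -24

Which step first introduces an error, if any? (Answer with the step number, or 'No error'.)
Step 3

Step 3 is incorrect due to a sign flip.
The step shows: -12*u**2
The correct value should be: 12*u**2

Explanation: The sign of the whole expression was flipped: the term 12*u**2 was incorrectly written as -12*u**2
The later steps are derived from this incorrect expression, so the error originates in Step 3.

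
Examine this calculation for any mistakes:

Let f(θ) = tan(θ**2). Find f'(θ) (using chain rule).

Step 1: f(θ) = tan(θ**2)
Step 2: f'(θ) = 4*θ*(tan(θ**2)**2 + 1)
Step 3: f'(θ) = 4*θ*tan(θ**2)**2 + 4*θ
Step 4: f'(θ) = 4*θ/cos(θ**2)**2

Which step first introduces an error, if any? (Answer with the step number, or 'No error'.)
Step 2

Step 2 is incorrect due to a wrong coefficient.
The step shows: 4*θ*(tan(θ**2)**2 + 1)
The correct value should be: 2*θ*(tan(θ**2)**2 + 1)

Explanation: The coefficient 2 was incorrectly written as 4: the term 2*θ*(tan(θ**2)**2 + 1) was incorrectly written as 4*θ*(tan(θ**2)**2 + 1)
The later steps are derived from this incorrect expression, so the error originates in Step 2.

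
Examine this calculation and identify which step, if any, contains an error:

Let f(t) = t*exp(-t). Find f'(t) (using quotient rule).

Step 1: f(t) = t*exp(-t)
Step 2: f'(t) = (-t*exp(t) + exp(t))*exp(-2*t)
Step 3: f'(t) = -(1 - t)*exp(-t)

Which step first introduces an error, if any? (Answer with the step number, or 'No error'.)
Step 3

Step 3 is incorrect due to a sign flip.
The step shows: -(1 - t)*exp(-t)
The correct value should be: (1 - t)*exp(-t)

Explanation: The sign of the whole expression was flipped: the term (1 - t)*exp(-t) was incorrectly written as -(1 - t)*exp(-t)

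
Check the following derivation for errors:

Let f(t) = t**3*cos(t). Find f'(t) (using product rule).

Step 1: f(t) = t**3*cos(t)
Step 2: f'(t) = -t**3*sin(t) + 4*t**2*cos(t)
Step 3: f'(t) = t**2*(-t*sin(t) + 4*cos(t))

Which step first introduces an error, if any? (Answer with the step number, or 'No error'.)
Step 2

Step 2 is incorrect due to a wrong coefficient.
The step shows: -t**3*sin(t) + 4*t**2*cos(t)
The correct value should be: -t**3*sin(t) + 3*t**2*cos(t)

Explanation: The coefficient 3 was incorrectly written as 4: the term 3*t**2*cos(t) was incorrectly written as 4*t**2*cos(t)
The later steps are derived from this incorrect expression, so the error originates in Step 2.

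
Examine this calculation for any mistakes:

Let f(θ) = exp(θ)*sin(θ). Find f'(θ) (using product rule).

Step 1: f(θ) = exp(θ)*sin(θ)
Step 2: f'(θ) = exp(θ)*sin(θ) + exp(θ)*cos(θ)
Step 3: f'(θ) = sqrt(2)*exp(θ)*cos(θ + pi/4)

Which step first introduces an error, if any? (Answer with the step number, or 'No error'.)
Step 3

Step 3 is incorrect due to a wrong trig function.
The step shows: sqrt(2)*exp(θ)*cos(θ + pi/4)
The correct value should be: sqrt(2)*exp(θ)*sin(θ + pi/4)

Explanation: sin(θ + pi/4) was incorrectly written as cos(θ + pi/4): the term sqrt(2)*exp(θ)*sin(θ + pi/4) was incorrectly written as sqrt(2)*exp(θ)*cos(θ + pi/4)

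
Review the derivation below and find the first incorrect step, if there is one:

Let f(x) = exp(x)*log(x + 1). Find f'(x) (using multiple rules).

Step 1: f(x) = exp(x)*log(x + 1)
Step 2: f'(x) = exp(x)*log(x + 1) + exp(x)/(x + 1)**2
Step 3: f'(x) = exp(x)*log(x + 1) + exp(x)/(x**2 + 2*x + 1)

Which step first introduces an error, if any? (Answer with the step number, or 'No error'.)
Step 2

Step 2 is incorrect due to a wrong exponent.
The step shows: exp(x)*log(x + 1) + exp(x)/(x + 1)**2
The correct value should be: exp(x)*log(x + 1) + exp(x)/(x + 1)

Explanation: The exponent -1 on x + 1 was incorrectly written as -2: the term exp(x)/(x + 1) was incorrectly written as exp(x)/(x + 1)**2
The later steps are derived from this incorrect expression, so the error originates in Step 2.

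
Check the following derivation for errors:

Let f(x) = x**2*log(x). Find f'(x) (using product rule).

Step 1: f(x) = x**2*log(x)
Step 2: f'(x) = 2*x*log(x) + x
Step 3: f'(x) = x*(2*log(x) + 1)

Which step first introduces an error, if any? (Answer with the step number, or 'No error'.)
No error

All steps in this derivation are correct.
The final answer f'(x) = x*(2*log(x) + 1) is valid.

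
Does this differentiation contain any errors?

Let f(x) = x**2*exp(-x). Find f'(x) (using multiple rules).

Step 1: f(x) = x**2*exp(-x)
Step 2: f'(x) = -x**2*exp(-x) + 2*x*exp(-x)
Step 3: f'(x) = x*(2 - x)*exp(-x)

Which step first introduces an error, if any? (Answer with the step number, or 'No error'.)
No error

All steps in this derivation are correct.
The final answer f'(x) = x*(2 - x)*exp(-x) is valid.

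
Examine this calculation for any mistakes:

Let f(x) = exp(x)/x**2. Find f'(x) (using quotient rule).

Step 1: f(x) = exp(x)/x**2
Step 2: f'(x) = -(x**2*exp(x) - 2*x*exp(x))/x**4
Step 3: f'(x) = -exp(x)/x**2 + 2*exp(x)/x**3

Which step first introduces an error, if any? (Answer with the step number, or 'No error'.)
Step 2

Step 2 is incorrect due to a sign flip.
The step shows: -(x**2*exp(x) - 2*x*exp(x))/x**4
The correct value should be: (x**2*exp(x) - 2*x*exp(x))/x**4

Explanation: The sign of the whole expression was flipped: the term (x**2*exp(x) - 2*x*exp(x))/x**4 was incorrectly written as -(x**2*exp(x) - 2*x*exp(x))/x**4
The later steps are derived from this incorrect expression, so the error originates in Step 2.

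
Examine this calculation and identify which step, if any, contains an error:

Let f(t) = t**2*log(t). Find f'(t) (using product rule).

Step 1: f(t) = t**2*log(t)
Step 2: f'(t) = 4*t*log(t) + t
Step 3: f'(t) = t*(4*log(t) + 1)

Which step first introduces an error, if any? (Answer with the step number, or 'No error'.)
Step 2

Step 2 is incorrect due to a wrong coefficient.
The step shows: 4*t*log(t) + t
The correct value should be: 2*t*log(t) + t

Explanation: The coefficient 2 was incorrectly written as 4: the term 2*t*log(t) was incorrectly written as 4*t*log(t)
The later steps are derived from this incorrect expression, so the error originates in Step 2.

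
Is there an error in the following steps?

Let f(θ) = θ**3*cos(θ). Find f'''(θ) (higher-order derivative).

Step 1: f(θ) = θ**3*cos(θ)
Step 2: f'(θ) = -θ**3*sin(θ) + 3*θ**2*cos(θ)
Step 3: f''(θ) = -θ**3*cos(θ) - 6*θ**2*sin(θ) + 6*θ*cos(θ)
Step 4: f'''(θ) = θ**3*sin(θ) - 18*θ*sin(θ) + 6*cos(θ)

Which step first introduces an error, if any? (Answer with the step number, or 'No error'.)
Step 4

Step 4 is incorrect due to a dropped term.
The step shows: θ**3*sin(θ) - 18*θ*sin(θ) + 6*cos(θ)
The correct value should be: θ**3*sin(θ) - 9*θ**2*cos(θ) - 18*θ*sin(θ) + 6*cos(θ)

Explanation: A term was dropped: the term -9*θ**2*cos(θ) was incorrectly omitted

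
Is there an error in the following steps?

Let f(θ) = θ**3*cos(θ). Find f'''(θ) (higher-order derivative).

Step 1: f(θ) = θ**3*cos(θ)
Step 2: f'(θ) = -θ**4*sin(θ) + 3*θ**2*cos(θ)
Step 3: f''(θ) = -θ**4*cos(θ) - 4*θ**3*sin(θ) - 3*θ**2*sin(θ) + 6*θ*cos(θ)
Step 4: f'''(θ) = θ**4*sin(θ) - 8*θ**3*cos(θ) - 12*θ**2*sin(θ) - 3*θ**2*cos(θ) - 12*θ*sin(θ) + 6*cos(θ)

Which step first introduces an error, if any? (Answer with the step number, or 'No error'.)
Step 2

Step 2 is incorrect due to a wrong exponent.
The step shows: -θ**4*sin(θ) + 3*θ**2*cos(θ)
The correct value should be: -θ**3*sin(θ) + 3*θ**2*cos(θ)

Explanation: The exponent 3 on θ was incorrectly written as 4: the term -θ**3*sin(θ) was incorrectly written as -θ**4*sin(θ)
The later steps are derived from this incorrect expression, so the error originates in Step 2.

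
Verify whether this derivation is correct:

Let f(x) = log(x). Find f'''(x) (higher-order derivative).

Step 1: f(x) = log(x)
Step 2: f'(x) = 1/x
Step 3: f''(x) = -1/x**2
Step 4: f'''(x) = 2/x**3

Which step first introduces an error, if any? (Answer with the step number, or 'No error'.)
No error

All steps in this derivation are correct.
The final answer f'''(x) = 2/x**3 is valid.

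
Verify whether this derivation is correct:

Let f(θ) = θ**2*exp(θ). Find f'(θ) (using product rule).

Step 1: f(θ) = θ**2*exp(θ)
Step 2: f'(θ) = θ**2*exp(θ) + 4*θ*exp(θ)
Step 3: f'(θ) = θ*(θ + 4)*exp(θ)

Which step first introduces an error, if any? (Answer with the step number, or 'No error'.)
Step 2

Step 2 is incorrect due to a wrong coefficient.
The step shows: θ**2*exp(θ) + 4*θ*exp(θ)
The correct value should be: θ**2*exp(θ) + 2*θ*exp(θ)

Explanation: The coefficient 2 was incorrectly written as 4: the term 2*θ*exp(θ) was incorrectly written as 4*θ*exp(θ)
The later steps are derived from this incorrect expression, so the error originates in Step 2.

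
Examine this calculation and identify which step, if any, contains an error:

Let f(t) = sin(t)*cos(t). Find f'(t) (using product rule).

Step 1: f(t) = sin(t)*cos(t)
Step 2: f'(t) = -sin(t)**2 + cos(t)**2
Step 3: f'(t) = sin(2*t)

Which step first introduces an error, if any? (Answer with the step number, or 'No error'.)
Step 3

Step 3 is incorrect due to a wrong trig function.
The step shows: sin(2*t)
The correct value should be: cos(2*t)

Explanation: cos(2*t) was incorrectly written as sin(2*t): the term cos(2*t) was incorrectly written as sin(2*t)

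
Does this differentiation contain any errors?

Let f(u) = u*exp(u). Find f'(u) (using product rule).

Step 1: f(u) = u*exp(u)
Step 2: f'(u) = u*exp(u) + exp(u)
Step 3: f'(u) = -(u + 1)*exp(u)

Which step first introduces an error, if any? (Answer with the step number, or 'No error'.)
Step 3

Step 3 is incorrect due to a sign flip.
The step shows: -(u + 1)*exp(u)
The correct value should be: (u + 1)*exp(u)

Explanation: The sign of the whole expression was flipped: the term (u + 1)*exp(u) was incorrectly written as -(u + 1)*exp(u)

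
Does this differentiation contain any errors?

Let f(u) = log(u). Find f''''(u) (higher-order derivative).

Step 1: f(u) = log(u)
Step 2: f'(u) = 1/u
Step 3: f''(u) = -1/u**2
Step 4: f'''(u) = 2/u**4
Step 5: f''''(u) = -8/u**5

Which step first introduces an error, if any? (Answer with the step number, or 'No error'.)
Step 4

Step 4 is incorrect due to a wrong exponent.
The step shows: 2/u**4
The correct value should be: 2/u**3

Explanation: The exponent -3 on u was incorrectly written as -4: the term 2/u**3 was incorrectly written as 2/u**4
The later steps are derived from this incorrect expression, so the error originates in Step 4.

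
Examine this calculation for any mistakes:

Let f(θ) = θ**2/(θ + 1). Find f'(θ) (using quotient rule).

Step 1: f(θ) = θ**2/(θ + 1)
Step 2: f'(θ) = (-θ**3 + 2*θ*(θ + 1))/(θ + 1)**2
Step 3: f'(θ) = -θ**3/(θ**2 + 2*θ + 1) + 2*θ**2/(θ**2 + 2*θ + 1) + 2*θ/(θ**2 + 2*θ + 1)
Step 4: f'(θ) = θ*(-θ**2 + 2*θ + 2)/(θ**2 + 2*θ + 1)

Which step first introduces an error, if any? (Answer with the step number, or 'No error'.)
Step 2

Step 2 is incorrect due to a wrong exponent.
The step shows: (-θ**3 + 2*θ*(θ + 1))/(θ + 1)**2
The correct value should be: (-θ**2 + 2*θ*(θ + 1))/(θ + 1)**2

Explanation: The exponent 2 on θ was incorrectly written as 3: the term (-θ**2 + 2*θ*(θ + 1))/(θ + 1)**2 was incorrectly written as (-θ**3 + 2*θ*(θ + 1))/(θ + 1)**2
The later steps are derived from this incorrect expression, so the error originates in Step 2.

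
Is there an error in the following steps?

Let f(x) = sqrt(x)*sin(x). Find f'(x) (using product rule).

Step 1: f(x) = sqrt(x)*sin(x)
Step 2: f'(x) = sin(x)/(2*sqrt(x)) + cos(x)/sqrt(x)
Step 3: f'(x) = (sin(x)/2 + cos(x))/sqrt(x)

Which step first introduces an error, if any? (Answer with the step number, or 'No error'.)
Step 2

Step 2 is incorrect due to a wrong exponent.
The step shows: sin(x)/(2*sqrt(x)) + cos(x)/sqrt(x)
The correct value should be: sqrt(x)*cos(x) + sin(x)/(2*sqrt(x))

Explanation: The exponent 1/2 on x was incorrectly written as -1/2: the term sqrt(x)*cos(x) was incorrectly written as cos(x)/sqrt(x)
The later steps are derived from this incorrect expression, so the error originates in Step 2.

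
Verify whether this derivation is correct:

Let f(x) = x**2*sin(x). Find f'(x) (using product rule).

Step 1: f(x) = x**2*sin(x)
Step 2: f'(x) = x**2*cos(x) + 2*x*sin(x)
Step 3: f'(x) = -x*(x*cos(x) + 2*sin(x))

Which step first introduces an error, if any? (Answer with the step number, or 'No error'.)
Step 3

Step 3 is incorrect due to a sign flip.
The step shows: -x*(x*cos(x) + 2*sin(x))
The correct value should be: x*(x*cos(x) + 2*sin(x))

Explanation: The sign of the whole expression was flipped: the term x*(x*cos(x) + 2*sin(x)) was incorrectly written as -x*(x*cos(x) + 2*sin(x))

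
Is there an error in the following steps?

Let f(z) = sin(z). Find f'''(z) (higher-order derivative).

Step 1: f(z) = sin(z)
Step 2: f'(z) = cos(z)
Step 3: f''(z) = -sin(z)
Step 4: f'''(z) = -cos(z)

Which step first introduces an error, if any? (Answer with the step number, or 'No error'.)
No error

All steps in this derivation are correct.
The final answer f'''(z) = -cos(z) is valid.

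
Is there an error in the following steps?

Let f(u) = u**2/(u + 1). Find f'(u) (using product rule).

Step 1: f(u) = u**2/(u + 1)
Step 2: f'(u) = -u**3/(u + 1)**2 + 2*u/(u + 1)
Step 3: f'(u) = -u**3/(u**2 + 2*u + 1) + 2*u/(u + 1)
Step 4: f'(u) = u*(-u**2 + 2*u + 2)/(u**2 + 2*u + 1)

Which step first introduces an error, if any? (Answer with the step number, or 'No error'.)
Step 2

Step 2 is incorrect due to a wrong exponent.
The step shows: -u**3/(u + 1)**2 + 2*u/(u + 1)
The correct value should be: -u**2/(u + 1)**2 + 2*u/(u + 1)

Explanation: The exponent 2 on u was incorrectly written as 3: the term -u**2/(u + 1)**2 was incorrectly written as -u**3/(u + 1)**2
The later steps are derived from this incorrect expression, so the error originates in Step 2.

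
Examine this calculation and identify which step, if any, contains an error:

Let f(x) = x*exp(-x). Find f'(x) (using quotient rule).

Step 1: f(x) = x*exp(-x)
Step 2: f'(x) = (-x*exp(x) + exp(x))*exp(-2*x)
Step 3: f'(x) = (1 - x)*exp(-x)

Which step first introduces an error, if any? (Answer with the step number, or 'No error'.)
No error

All steps in this derivation are correct.
The final answer f'(x) = (1 - x)*exp(-x) is valid.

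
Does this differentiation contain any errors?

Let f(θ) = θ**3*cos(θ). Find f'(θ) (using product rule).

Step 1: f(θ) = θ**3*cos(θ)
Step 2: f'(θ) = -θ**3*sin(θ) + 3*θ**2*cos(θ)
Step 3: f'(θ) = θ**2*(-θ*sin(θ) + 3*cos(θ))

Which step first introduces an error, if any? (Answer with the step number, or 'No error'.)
No error

All steps in this derivation are correct.
The final answer f'(θ) = θ**2*(-θ*sin(θ) + 3*cos(θ)) is valid.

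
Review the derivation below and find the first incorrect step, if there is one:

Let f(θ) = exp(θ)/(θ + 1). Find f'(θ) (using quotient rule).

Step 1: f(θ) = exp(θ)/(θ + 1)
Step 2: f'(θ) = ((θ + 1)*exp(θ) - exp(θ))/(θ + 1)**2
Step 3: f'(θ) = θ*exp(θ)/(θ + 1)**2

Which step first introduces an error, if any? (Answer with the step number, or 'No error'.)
No error

All steps in this derivation are correct.
The final answer f'(θ) = θ*exp(θ)/(θ + 1)**2 is valid.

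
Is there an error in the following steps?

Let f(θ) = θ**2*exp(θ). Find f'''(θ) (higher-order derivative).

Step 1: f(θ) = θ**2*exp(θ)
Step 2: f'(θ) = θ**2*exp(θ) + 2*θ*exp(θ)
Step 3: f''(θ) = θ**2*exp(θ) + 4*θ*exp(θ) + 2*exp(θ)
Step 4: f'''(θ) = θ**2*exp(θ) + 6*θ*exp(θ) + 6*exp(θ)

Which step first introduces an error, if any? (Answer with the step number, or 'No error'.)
No error

All steps in this derivation are correct.
The final answer f'''(θ) = θ**2*exp(θ) + 6*θ*exp(θ) + 6*exp(θ) is valid.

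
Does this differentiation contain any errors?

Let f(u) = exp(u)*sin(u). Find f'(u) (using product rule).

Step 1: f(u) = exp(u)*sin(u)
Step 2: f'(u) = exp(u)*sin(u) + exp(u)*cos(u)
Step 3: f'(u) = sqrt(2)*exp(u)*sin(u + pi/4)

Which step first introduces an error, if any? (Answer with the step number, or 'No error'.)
No error

All steps in this derivation are correct.
The final answer f'(u) = sqrt(2)*exp(u)*sin(u + pi/4) is valid.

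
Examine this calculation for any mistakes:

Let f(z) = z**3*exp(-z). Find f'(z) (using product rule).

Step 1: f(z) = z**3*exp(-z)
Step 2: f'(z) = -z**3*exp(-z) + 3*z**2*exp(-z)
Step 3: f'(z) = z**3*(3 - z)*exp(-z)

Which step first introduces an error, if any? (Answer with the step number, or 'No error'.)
Step 3

Step 3 is incorrect due to a wrong exponent.
The step shows: z**3*(3 - z)*exp(-z)
The correct value should be: z**2*(3 - z)*exp(-z)

Explanation: The exponent 2 on z was incorrectly written as 3: the term z**2*(3 - z)*exp(-z) was incorrectly written as z**3*(3 - z)*exp(-z)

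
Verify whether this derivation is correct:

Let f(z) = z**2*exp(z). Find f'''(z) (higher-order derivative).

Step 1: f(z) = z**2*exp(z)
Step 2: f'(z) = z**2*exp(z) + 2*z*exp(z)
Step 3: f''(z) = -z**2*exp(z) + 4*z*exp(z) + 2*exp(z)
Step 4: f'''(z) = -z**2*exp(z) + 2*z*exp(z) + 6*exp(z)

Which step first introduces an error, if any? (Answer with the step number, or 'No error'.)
Step 3

Step 3 is incorrect due to a sign flip.
The step shows: -z**2*exp(z) + 4*z*exp(z) + 2*exp(z)
The correct value should be: z**2*exp(z) + 4*z*exp(z) + 2*exp(z)

Explanation: The sign of one term was flipped: the term z**2*exp(z) was incorrectly written as -z**2*exp(z)
The later steps are derived from this incorrect expression, so the error originates in Step 3.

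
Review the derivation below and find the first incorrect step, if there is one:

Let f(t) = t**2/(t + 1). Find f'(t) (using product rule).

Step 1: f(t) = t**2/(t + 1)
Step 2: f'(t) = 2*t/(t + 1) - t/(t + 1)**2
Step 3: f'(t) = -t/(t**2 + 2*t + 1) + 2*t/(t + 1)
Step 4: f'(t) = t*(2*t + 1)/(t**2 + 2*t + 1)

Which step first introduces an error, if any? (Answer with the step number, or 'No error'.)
Step 2

Step 2 is incorrect due to a wrong exponent.
The step shows: 2*t/(t + 1) - t/(t + 1)**2
The correct value should be: -t**2/(t + 1)**2 + 2*t/(t + 1)

Explanation: The exponent 2 on t was incorrectly written as 1: the term -t**2/(t + 1)**2 was incorrectly written as -t/(t + 1)**2
The later steps are derived from this incorrect expression, so the error originates in Step 2.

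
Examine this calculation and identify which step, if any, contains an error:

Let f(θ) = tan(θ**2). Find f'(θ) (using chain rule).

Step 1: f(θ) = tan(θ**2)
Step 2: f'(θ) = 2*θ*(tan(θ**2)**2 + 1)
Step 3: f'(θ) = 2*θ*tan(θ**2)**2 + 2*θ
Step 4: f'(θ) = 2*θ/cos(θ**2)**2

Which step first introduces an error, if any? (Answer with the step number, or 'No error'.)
No error

All steps in this derivation are correct.
The final answer f'(θ) = 2*θ/cos(θ**2)**2 is valid.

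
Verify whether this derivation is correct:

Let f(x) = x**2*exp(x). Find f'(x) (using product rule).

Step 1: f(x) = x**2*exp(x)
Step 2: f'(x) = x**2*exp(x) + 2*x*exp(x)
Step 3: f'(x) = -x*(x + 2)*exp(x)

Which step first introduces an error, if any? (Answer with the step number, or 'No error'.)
Step 3

Step 3 is incorrect due to a sign flip.
The step shows: -x*(x + 2)*exp(x)
The correct value should be: x*(x + 2)*exp(x)

Explanation: The sign of the whole expression was flipped: the term x*(x + 2)*exp(x) was incorrectly written as -x*(x + 2)*exp(x)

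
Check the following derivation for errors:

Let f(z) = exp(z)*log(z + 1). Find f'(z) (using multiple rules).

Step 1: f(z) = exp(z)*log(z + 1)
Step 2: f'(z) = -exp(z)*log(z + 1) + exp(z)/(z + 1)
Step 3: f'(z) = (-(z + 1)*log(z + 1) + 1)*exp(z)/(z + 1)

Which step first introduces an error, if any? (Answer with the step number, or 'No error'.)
Step 2

Step 2 is incorrect due to a sign flip.
The step shows: -exp(z)*log(z + 1) + exp(z)/(z + 1)
The correct value should be: exp(z)*log(z + 1) + exp(z)/(z + 1)

Explanation: The sign of one term was flipped: the term exp(z)*log(z + 1) was incorrectly written as -exp(z)*log(z + 1)
The later steps are derived from this incorrect expression, so the error originates in Step 2.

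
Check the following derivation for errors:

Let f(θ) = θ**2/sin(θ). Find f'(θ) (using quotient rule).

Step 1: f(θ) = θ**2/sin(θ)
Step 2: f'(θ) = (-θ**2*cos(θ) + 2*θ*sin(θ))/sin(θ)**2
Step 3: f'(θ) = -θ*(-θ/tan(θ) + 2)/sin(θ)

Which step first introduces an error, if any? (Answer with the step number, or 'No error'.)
Step 3

Step 3 is incorrect due to a sign flip.
The step shows: -θ*(-θ/tan(θ) + 2)/sin(θ)
The correct value should be: θ*(-θ/tan(θ) + 2)/sin(θ)

Explanation: The sign of the whole expression was flipped: the term θ*(-θ/tan(θ) + 2)/sin(θ) was incorrectly written as -θ*(-θ/tan(θ) + 2)/sin(θ)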